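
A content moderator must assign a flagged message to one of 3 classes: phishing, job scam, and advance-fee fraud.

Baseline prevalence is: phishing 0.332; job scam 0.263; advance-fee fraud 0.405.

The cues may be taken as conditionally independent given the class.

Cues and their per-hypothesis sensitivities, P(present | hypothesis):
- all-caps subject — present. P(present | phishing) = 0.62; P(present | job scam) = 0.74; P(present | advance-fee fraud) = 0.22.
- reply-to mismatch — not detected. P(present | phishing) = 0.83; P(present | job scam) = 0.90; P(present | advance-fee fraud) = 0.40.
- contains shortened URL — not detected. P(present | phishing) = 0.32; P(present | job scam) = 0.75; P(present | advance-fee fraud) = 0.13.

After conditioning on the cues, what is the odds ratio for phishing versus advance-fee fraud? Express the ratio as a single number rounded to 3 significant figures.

0.512

Unnormalized posterior weight (prior times the cue likelihoods) for each of the two hypotheses (using 1 − P(present | H) for each absent cue):
  phishing: 0.332 × 0.62 × (1 − 0.83) × (1 − 0.32) = 0.023795
  advance-fee fraud: 0.405 × 0.22 × (1 − 0.40) × (1 − 0.13) = 0.04651
Posterior odds = 0.023795 / 0.04651 ≈ 0.512.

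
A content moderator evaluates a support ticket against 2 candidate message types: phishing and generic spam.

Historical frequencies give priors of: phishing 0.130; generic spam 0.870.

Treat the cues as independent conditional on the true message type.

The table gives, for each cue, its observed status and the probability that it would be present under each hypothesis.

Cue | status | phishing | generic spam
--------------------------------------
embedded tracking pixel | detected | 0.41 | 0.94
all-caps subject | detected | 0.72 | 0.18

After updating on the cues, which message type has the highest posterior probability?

generic spam

Multiply each prior by the joint likelihood of the cue pattern:
  phishing: 0.130 × 0.41 × 0.72 = 0.038376
  generic spam: 0.870 × 0.94 × 0.18 = 0.1472
Marginal likelihood of the evidence = 0.18558.
P(phishing | evidence) ≈ 0.038376 / 0.18558 ≈ 0.207
P(generic spam | evidence) ≈ 0.1472 / 0.18558 ≈ 0.793
The largest is 0.793, so generic spam is most probable.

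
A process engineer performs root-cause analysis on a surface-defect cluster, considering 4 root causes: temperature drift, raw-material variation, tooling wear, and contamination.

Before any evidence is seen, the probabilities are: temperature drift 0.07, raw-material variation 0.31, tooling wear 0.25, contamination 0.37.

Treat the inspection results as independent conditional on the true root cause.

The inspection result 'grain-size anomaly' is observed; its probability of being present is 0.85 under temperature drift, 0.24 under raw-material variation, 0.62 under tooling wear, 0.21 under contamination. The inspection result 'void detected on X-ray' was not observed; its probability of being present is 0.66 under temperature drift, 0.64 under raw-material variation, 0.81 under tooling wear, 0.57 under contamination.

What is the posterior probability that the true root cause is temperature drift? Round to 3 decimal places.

0.184

By Bayes' rule with conditional independence, the unnormalized weight for each hypothesis is prior × ∏ likelihoods (using 1 − P(present | H) for each absent inspection result):
  temperature drift: 0.07 × 0.85 × (1 − 0.66) = 0.02023
  raw-material variation: 0.31 × 0.24 × (1 − 0.64) = 0.026784
  tooling wear: 0.25 × 0.62 × (1 − 0.81) = 0.02945
  contamination: 0.37 × 0.21 × (1 − 0.57) = 0.033411
Marginal likelihood of the evidence = 0.10987.
P(temperature drift | evidence) = 0.02023 / 0.10987 ≈ 0.184.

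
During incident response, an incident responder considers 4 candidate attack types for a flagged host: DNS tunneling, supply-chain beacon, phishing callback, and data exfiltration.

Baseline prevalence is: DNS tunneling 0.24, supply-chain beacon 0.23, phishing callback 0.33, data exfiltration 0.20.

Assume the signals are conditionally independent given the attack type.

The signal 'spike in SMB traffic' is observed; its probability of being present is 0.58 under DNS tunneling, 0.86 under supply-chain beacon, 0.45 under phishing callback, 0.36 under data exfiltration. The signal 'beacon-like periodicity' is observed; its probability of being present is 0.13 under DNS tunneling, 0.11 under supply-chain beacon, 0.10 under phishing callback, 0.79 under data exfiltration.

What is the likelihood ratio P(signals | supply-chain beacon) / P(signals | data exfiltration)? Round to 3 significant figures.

Take the product of per-signal likelihoods under each hypothesis, then divide.
  supply-chain beacon: 0.86 × 0.11 = 0.0946
  data exfiltration: 0.36 × 0.79 = 0.2844
Bayes factor = 0.0946 / 0.2844 ≈ 0.333

0.333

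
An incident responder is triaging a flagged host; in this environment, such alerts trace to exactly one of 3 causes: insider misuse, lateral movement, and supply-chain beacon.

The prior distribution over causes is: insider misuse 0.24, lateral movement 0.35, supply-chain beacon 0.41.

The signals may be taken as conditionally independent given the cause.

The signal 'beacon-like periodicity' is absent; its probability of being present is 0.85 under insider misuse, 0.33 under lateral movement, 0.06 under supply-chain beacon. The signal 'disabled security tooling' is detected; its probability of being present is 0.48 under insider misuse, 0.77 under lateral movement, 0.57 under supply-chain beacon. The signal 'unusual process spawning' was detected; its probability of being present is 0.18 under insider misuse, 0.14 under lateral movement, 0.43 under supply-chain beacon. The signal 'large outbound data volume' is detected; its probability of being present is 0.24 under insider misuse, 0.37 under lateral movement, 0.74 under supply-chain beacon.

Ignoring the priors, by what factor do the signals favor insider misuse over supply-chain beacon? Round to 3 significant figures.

The Bayes factor is the ratio of the joint likelihoods of the signal pattern under the two hypotheses (using 1 − P(present | H) for each absent signal).
  insider misuse: (1 − 0.85) × 0.48 × 0.18 × 0.24 = 0.0031104
  supply-chain beacon: (1 − 0.06) × 0.57 × 0.43 × 0.74 = 0.17049
Bayes factor = 0.0031104 / 0.17049 ≈ 0.0182

0.0182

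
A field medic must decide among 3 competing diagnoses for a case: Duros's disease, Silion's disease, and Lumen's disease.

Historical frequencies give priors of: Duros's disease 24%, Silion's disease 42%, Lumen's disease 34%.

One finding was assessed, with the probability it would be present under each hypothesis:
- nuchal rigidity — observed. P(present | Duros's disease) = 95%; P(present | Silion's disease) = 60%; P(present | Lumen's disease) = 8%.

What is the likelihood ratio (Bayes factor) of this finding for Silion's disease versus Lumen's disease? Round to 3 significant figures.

7.50

Likelihood of this finding under each hypothesis:
  Silion's disease: 0.6
  Lumen's disease: 0.08
Bayes factor = 0.6 / 0.08 ≈ 7.50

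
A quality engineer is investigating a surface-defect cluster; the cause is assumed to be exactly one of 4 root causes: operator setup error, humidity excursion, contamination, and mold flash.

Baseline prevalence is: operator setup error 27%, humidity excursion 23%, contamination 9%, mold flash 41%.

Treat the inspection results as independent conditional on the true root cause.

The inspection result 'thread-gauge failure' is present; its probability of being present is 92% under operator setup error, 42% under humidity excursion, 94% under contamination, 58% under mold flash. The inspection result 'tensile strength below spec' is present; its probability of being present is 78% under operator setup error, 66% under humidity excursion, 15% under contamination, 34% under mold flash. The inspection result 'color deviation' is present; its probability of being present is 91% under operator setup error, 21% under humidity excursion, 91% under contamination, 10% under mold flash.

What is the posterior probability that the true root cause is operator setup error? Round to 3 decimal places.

0.842

For each hypothesis, the unnormalized posterior weight is prior × product of the inspection result likelihoods:
  operator setup error: 0.27 × 0.92 × 0.78 × 0.91 = 0.17631
  humidity excursion: 0.23 × 0.42 × 0.66 × 0.21 = 0.013389
  contamination: 0.09 × 0.94 × 0.15 × 0.91 = 0.011548
  mold flash: 0.41 × 0.58 × 0.34 × 0.10 = 0.0080852
The unnormalized weights sum to 0.20934.
P(operator setup error | evidence) = 0.17631 / 0.20934 ≈ 0.842.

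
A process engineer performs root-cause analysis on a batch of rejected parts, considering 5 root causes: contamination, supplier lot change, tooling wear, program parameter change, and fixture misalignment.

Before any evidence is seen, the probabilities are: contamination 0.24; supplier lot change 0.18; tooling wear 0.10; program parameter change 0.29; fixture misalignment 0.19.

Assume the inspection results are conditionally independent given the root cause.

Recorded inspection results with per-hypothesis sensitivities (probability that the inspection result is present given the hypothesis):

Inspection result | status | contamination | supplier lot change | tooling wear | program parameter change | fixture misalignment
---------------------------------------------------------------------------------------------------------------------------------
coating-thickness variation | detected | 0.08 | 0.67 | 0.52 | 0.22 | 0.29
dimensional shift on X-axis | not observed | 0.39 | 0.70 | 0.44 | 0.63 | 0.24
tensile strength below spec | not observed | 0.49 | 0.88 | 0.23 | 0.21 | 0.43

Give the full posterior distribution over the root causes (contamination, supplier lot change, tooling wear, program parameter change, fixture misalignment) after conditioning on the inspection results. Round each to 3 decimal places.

By Bayes' rule with conditional independence, the unnormalized weight for each hypothesis is prior × ∏ likelihoods (using 1 − P(present | H) for each absent inspection result):
  contamination: 0.24 × 0.08 × (1 − 0.39) × (1 − 0.49) = 0.0059731
  supplier lot change: 0.18 × 0.67 × (1 − 0.70) × (1 − 0.88) = 0.0043416
  tooling wear: 0.10 × 0.52 × (1 − 0.44) × (1 − 0.23) = 0.022422
  program parameter change: 0.29 × 0.22 × (1 − 0.63) × (1 − 0.21) = 0.018649
  fixture misalignment: 0.19 × 0.29 × (1 − 0.24) × (1 − 0.43) = 0.023869
The unnormalized weights sum to 0.075255.
P(contamination | evidence) = 0.0059731 / 0.075255 ≈ 0.079
P(supplier lot change | evidence) = 0.0043416 / 0.075255 ≈ 0.058
P(tooling wear | evidence) = 0.022422 / 0.075255 ≈ 0.298
P(program parameter change | evidence) = 0.018649 / 0.075255 ≈ 0.248
P(fixture misalignment | evidence) = 0.023869 / 0.075255 ≈ 0.317

0.079, 0.058, 0.298, 0.248, 0.317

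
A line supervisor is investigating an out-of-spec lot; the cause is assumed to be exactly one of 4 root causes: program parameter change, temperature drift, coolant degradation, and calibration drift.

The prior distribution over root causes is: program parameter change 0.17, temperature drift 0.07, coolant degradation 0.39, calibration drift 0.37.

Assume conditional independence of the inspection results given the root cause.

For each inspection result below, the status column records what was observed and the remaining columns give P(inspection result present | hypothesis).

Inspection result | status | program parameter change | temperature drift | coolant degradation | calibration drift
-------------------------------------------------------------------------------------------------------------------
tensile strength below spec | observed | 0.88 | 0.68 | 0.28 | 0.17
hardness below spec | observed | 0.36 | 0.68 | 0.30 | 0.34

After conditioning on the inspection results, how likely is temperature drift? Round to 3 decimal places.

For each hypothesis, the unnormalized posterior weight is prior × product of the inspection result likelihoods:
  program parameter change: 0.17 × 0.88 × 0.36 = 0.053856
  temperature drift: 0.07 × 0.68 × 0.68 = 0.032368
  coolant degradation: 0.39 × 0.28 × 0.30 = 0.03276
  calibration drift: 0.37 × 0.17 × 0.34 = 0.021386
The unnormalized weights sum to 0.14037.
P(temperature drift | evidence) = 0.032368 / 0.14037 ≈ 0.231.

0.231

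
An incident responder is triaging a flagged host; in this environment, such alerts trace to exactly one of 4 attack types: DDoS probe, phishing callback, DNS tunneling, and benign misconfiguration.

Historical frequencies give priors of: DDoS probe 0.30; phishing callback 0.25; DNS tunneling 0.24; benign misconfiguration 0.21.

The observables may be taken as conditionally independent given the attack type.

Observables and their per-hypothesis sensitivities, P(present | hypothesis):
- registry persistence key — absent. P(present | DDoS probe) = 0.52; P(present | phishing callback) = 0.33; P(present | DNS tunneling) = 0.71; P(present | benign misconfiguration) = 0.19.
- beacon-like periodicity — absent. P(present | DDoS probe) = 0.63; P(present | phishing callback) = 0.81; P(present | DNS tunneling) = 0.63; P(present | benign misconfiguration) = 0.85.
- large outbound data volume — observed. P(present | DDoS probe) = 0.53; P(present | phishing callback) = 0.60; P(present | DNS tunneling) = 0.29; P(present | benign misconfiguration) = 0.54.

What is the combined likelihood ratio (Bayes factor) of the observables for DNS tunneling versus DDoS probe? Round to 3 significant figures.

0.331

The Bayes factor is the ratio of the joint likelihoods of the observable pattern under the two hypotheses (using 1 − P(present | H) for each absent observable).
  DNS tunneling: (1 − 0.71) × (1 − 0.63) × 0.29 = 0.031117
  DDoS probe: (1 − 0.52) × (1 − 0.63) × 0.53 = 0.094128
Bayes factor = 0.031117 / 0.094128 ≈ 0.331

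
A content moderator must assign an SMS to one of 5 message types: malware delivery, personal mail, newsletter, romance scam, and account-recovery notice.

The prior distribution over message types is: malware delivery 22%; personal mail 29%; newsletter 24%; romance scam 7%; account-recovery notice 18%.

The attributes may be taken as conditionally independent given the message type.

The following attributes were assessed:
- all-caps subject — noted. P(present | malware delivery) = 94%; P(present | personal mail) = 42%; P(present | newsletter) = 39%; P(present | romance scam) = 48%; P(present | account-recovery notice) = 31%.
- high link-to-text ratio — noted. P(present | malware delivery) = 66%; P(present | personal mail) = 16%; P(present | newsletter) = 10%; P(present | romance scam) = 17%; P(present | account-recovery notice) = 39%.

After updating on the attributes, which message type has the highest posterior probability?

malware delivery

By Bayes' rule with conditional independence, the unnormalized weight for each hypothesis is prior × ∏ likelihoods:
  malware delivery: 0.22 × 0.94 × 0.66 = 0.13649
  personal mail: 0.29 × 0.42 × 0.16 = 0.019488
  newsletter: 0.24 × 0.39 × 0.10 = 0.00936
  romance scam: 0.07 × 0.48 × 0.17 = 0.005712
  account-recovery notice: 0.18 × 0.31 × 0.39 = 0.021762
Marginal likelihood of the evidence = 0.19281.
P(malware delivery | evidence) ≈ 0.13649 / 0.19281 ≈ 0.708
P(personal mail | evidence) ≈ 0.019488 / 0.19281 ≈ 0.101
P(newsletter | evidence) ≈ 0.00936 / 0.19281 ≈ 0.049
P(romance scam | evidence) ≈ 0.005712 / 0.19281 ≈ 0.030
P(account-recovery notice | evidence) ≈ 0.021762 / 0.19281 ≈ 0.113
The largest is 0.708, so malware delivery is most probable.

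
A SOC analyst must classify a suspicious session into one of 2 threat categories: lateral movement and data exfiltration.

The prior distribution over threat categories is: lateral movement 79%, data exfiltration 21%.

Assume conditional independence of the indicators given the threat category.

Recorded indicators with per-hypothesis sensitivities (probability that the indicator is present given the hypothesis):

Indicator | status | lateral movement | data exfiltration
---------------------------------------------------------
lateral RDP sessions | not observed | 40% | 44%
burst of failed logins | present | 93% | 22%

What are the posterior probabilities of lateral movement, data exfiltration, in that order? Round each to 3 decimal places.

0.945, 0.055

For each hypothesis, the unnormalized posterior weight is prior × product of the indicator likelihoods (using 1 − P(present | H) for each absent indicator):
  lateral movement: 0.79 × (1 − 0.40) × 0.93 = 0.44082
  data exfiltration: 0.21 × (1 − 0.44) × 0.22 = 0.025872
Marginal likelihood of the evidence = 0.46669.
P(lateral movement | evidence) = 0.44082 / 0.46669 ≈ 0.945
P(data exfiltration | evidence) = 0.025872 / 0.46669 ≈ 0.055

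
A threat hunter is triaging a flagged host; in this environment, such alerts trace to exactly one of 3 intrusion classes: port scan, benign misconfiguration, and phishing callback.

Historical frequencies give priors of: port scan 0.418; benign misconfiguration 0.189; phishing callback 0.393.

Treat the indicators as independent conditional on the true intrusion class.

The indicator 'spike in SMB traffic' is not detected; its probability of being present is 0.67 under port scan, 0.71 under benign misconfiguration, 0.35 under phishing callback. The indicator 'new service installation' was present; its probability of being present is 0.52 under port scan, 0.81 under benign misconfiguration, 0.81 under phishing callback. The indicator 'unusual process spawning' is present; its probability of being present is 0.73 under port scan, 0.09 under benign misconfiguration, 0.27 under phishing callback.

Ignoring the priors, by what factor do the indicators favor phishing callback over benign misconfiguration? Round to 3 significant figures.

Take the product of per-indicator likelihoods under each hypothesis (using 1 − P(present | H) for each absent indicator), then divide.
  phishing callback: (1 − 0.35) × 0.81 × 0.27 = 0.14216
  benign misconfiguration: (1 − 0.71) × 0.81 × 0.09 = 0.021141
Bayes factor = 0.14216 / 0.021141 ≈ 6.72

6.72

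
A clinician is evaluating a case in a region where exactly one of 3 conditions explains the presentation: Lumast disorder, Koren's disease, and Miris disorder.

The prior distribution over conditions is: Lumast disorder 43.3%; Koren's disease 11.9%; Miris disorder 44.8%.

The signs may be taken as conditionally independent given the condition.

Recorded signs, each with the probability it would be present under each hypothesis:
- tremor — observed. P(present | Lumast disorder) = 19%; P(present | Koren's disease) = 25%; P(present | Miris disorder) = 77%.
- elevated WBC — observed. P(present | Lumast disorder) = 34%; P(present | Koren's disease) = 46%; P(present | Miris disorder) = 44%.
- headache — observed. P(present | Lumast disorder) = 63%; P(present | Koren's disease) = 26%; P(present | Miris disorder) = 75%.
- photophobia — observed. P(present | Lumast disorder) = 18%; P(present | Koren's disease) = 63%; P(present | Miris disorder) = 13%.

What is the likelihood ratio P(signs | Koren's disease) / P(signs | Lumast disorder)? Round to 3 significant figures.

2.57

The Bayes factor is the ratio of the joint likelihoods of the sign pattern under the two hypotheses.
  Koren's disease: 0.25 × 0.46 × 0.26 × 0.63 = 0.018837
  Lumast disorder: 0.19 × 0.34 × 0.63 × 0.18 = 0.0073256
Bayes factor = 0.018837 / 0.0073256 ≈ 2.57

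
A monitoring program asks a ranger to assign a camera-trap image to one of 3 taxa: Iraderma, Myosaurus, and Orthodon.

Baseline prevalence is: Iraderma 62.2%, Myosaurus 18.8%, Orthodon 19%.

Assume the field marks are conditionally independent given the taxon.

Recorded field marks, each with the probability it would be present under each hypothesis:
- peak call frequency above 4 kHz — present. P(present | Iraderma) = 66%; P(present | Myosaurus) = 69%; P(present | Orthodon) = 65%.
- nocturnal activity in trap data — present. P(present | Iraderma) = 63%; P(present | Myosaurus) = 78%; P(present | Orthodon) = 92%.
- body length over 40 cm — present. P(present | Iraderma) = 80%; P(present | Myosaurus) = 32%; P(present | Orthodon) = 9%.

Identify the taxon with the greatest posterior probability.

Multiply each prior by the joint likelihood of the field mark pattern:
  Iraderma: 0.622 × 0.66 × 0.63 × 0.80 = 0.2069
  Myosaurus: 0.188 × 0.69 × 0.78 × 0.32 = 0.032378
  Orthodon: 0.190 × 0.65 × 0.92 × 0.09 = 0.010226
The unnormalized weights sum to 0.24951.
P(Iraderma | evidence) ≈ 0.2069 / 0.24951 ≈ 0.829
P(Myosaurus | evidence) ≈ 0.032378 / 0.24951 ≈ 0.130
P(Orthodon | evidence) ≈ 0.010226 / 0.24951 ≈ 0.041
The largest is 0.829, so Iraderma is most probable.

Iraderma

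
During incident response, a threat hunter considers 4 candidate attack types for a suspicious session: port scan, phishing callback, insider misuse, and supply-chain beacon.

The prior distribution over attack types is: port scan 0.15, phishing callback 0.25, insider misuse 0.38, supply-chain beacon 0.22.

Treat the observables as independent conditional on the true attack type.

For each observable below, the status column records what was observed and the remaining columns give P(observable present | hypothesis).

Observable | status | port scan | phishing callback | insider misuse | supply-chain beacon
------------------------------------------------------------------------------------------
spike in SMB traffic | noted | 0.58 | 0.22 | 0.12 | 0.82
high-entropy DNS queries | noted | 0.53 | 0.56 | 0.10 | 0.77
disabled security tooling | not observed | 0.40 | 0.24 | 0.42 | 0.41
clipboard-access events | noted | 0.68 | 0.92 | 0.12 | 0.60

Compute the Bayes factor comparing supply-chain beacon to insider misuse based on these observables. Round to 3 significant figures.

268

Take the product of per-observable likelihoods under each hypothesis (using 1 − P(present | H) for each absent observable), then divide.
  supply-chain beacon: 0.82 × 0.77 × (1 − 0.41) × 0.60 = 0.22352
  insider misuse: 0.12 × 0.10 × (1 − 0.42) × 0.12 = 0.0008352
Bayes factor = 0.22352 / 0.0008352 ≈ 268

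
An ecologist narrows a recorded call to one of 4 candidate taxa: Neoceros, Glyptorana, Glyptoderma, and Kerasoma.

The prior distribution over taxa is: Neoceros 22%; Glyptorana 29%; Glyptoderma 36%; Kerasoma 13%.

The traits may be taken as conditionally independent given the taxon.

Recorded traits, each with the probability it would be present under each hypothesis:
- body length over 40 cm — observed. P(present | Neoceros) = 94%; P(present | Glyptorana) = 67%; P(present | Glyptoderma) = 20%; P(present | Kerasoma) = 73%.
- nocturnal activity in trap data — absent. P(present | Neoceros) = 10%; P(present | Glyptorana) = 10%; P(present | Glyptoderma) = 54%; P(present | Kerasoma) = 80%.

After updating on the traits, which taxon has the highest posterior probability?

Multiply each prior by the joint likelihood of the trait pattern (using 1 − P(present | H) for each absent trait):
  Neoceros: 0.22 × 0.94 × (1 − 0.10) = 0.18612
  Glyptorana: 0.29 × 0.67 × (1 − 0.10) = 0.17487
  Glyptoderma: 0.36 × 0.20 × (1 − 0.54) = 0.03312
  Kerasoma: 0.13 × 0.73 × (1 − 0.80) = 0.01898
Marginal likelihood of the evidence = 0.41309.
P(Neoceros | evidence) ≈ 0.18612 / 0.41309 ≈ 0.451
P(Glyptorana | evidence) ≈ 0.17487 / 0.41309 ≈ 0.423
P(Glyptoderma | evidence) ≈ 0.03312 / 0.41309 ≈ 0.080
P(Kerasoma | evidence) ≈ 0.01898 / 0.41309 ≈ 0.046
The largest is 0.451, so Neoceros is most probable.

Neoceros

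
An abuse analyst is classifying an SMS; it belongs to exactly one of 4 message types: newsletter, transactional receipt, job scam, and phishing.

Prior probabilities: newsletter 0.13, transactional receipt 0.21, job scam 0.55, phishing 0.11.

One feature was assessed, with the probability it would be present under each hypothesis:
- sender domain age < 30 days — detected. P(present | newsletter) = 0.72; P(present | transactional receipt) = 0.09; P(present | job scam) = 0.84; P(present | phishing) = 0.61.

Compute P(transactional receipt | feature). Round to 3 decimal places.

For each hypothesis, the unnormalized posterior weight is prior × likelihood:
  newsletter: 0.13 × 0.72 = 0.0936
  transactional receipt: 0.21 × 0.09 = 0.0189
  job scam: 0.55 × 0.84 = 0.462
  phishing: 0.11 × 0.61 = 0.0671
The unnormalized weights sum to 0.6416.
P(transactional receipt | evidence) = 0.0189 / 0.6416 ≈ 0.029.

0.029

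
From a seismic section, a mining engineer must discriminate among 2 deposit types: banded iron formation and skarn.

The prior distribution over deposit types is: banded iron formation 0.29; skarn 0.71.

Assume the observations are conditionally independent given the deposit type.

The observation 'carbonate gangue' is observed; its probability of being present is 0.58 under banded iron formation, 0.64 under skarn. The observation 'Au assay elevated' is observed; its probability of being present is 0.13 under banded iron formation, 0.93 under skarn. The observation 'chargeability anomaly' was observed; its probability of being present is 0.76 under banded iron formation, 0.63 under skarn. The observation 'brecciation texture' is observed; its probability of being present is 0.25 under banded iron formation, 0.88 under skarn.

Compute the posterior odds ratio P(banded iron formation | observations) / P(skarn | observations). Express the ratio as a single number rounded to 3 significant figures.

0.0177

Unnormalized posterior weight (prior times the observation likelihoods) for each of the two hypotheses:
  banded iron formation: 0.29 × 0.58 × 0.13 × 0.76 × 0.25 = 0.0041545
  skarn: 0.71 × 0.64 × 0.93 × 0.63 × 0.88 = 0.23429
Odds(banded iron formation : skarn) = 0.0041545 / 0.23429 ≈ 0.0177.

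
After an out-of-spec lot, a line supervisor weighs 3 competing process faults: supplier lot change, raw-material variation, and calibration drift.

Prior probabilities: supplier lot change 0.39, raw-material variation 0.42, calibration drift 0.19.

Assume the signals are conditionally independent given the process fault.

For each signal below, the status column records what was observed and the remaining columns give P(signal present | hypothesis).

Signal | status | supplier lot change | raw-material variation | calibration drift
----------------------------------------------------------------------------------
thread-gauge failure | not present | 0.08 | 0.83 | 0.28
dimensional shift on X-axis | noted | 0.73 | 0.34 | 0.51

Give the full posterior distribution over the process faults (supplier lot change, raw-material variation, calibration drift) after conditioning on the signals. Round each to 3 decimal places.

0.736, 0.068, 0.196

For each hypothesis, the unnormalized posterior weight is prior × product of the signal likelihoods (using 1 − P(present | H) for each absent signal):
  supplier lot change: 0.39 × (1 − 0.08) × 0.73 = 0.26192
  raw-material variation: 0.42 × (1 − 0.83) × 0.34 = 0.024276
  calibration drift: 0.19 × (1 − 0.28) × 0.51 = 0.069768
The unnormalized weights sum to 0.35597.
P(supplier lot change | evidence) = 0.26192 / 0.35597 ≈ 0.736
P(raw-material variation | evidence) = 0.024276 / 0.35597 ≈ 0.068
P(calibration drift | evidence) = 0.069768 / 0.35597 ≈ 0.196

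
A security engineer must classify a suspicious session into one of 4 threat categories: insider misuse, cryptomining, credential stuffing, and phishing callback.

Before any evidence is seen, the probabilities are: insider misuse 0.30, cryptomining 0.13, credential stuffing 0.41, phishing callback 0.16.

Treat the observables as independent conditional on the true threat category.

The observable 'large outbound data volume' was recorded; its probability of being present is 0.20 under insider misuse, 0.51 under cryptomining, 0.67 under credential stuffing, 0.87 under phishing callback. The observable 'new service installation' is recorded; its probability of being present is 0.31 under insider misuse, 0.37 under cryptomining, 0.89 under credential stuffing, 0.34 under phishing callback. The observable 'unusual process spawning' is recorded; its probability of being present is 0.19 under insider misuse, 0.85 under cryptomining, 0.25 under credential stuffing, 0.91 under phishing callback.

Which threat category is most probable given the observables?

credential stuffing

By Bayes' rule with conditional independence, the unnormalized weight for each hypothesis is prior × ∏ likelihoods:
  insider misuse: 0.30 × 0.20 × 0.31 × 0.19 = 0.003534
  cryptomining: 0.13 × 0.51 × 0.37 × 0.85 = 0.020851
  credential stuffing: 0.41 × 0.67 × 0.89 × 0.25 = 0.061121
  phishing callback: 0.16 × 0.87 × 0.34 × 0.91 = 0.043068
Marginal likelihood of the evidence = 0.12857.
P(insider misuse | evidence) ≈ 0.003534 / 0.12857 ≈ 0.027
P(cryptomining | evidence) ≈ 0.020851 / 0.12857 ≈ 0.162
P(credential stuffing | evidence) ≈ 0.061121 / 0.12857 ≈ 0.475
P(phishing callback | evidence) ≈ 0.043068 / 0.12857 ≈ 0.335
The largest is 0.475, so credential stuffing is most probable.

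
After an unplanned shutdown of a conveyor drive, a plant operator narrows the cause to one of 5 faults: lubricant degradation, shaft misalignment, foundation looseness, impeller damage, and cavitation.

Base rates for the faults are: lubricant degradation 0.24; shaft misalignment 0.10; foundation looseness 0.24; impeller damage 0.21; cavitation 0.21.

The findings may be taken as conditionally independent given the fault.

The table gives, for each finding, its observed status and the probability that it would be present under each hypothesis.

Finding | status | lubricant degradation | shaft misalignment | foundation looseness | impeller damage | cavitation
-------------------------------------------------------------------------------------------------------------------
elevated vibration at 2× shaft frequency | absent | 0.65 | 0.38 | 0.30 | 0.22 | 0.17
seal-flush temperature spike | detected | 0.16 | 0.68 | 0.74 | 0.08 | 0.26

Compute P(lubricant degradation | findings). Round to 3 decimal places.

0.056

For each hypothesis, the unnormalized posterior weight is prior × product of the finding likelihoods (using 1 − P(present | H) for each absent finding):
  lubricant degradation: 0.24 × (1 − 0.65) × 0.16 = 0.01344
  shaft misalignment: 0.10 × (1 − 0.38) × 0.68 = 0.04216
  foundation looseness: 0.24 × (1 − 0.30) × 0.74 = 0.12432
  impeller damage: 0.21 × (1 − 0.22) × 0.08 = 0.013104
  cavitation: 0.21 × (1 − 0.17) × 0.26 = 0.045318
Marginal likelihood of the evidence = 0.23834.
P(lubricant degradation | evidence) = 0.01344 / 0.23834 ≈ 0.056.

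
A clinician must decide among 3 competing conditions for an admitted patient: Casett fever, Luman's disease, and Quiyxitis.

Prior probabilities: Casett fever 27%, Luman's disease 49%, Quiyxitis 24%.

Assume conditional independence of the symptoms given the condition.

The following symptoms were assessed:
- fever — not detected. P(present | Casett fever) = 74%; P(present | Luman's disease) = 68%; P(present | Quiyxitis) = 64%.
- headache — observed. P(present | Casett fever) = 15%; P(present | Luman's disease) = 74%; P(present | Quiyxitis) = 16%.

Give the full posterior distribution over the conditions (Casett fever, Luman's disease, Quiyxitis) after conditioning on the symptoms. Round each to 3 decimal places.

By Bayes' rule with conditional independence, the unnormalized weight for each hypothesis is prior × ∏ likelihoods (using 1 − P(present | H) for each absent symptom):
  Casett fever: 0.27 × (1 − 0.74) × 0.15 = 0.01053
  Luman's disease: 0.49 × (1 − 0.68) × 0.74 = 0.11603
  Quiyxitis: 0.24 × (1 − 0.64) × 0.16 = 0.013824
The unnormalized weights sum to 0.14039.
P(Casett fever | evidence) = 0.01053 / 0.14039 ≈ 0.075
P(Luman's disease | evidence) = 0.11603 / 0.14039 ≈ 0.827
P(Quiyxitis | evidence) = 0.013824 / 0.14039 ≈ 0.098

0.075, 0.827, 0.098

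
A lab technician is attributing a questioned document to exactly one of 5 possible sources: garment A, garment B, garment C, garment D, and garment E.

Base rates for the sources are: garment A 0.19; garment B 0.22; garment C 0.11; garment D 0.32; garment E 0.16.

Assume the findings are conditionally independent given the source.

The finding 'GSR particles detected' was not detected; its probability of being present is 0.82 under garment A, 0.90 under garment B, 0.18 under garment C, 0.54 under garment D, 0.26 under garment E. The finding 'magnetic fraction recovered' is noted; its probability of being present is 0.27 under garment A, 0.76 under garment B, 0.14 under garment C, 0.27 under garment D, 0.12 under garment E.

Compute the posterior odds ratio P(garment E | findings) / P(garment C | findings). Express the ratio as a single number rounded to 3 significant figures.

Posterior odds equal prior odds times the likelihood ratio; only the two competing hypotheses matter (using 1 − P(present | H) for each absent finding).
  garment E: 0.16 × (1 − 0.26) × 0.12 = 0.014208
  garment C: 0.11 × (1 − 0.18) × 0.14 = 0.012628
Posterior odds = 0.014208 / 0.012628 ≈ 1.13.

1.13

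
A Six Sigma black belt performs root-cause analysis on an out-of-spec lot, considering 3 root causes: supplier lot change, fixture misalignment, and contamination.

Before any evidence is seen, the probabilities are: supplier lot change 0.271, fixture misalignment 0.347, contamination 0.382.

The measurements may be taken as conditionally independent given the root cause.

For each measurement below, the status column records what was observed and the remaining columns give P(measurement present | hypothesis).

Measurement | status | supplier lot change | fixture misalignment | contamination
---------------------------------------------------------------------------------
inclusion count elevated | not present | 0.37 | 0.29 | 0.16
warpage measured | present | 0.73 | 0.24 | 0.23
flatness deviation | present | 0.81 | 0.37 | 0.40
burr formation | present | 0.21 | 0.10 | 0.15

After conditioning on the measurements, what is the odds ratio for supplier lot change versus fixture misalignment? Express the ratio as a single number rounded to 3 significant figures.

Posterior odds equal prior odds times the likelihood ratio; only the two competing hypotheses matter (using 1 − P(present | H) for each absent measurement).
  supplier lot change: 0.271 × (1 − 0.37) × 0.73 × 0.81 × 0.21 = 0.0212
  fixture misalignment: 0.347 × (1 − 0.29) × 0.24 × 0.37 × 0.10 = 0.0021878
Posterior odds = 0.0212 / 0.0021878 ≈ 9.69.

9.69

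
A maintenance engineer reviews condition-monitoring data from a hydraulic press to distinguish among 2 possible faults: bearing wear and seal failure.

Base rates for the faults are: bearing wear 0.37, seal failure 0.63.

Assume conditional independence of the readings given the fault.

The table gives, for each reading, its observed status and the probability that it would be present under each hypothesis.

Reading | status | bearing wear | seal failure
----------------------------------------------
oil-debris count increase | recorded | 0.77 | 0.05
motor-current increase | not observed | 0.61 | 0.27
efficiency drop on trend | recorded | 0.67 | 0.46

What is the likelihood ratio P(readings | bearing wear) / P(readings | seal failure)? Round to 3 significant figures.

Joint likelihood of the reading pattern under each hypothesis (using 1 − P(present | H) for each absent reading):
  bearing wear: 0.77 × (1 − 0.61) × 0.67 = 0.2012
  seal failure: 0.05 × (1 − 0.27) × 0.46 = 0.01679
Bayes factor = 0.2012 / 0.01679 ≈ 12.0

12.0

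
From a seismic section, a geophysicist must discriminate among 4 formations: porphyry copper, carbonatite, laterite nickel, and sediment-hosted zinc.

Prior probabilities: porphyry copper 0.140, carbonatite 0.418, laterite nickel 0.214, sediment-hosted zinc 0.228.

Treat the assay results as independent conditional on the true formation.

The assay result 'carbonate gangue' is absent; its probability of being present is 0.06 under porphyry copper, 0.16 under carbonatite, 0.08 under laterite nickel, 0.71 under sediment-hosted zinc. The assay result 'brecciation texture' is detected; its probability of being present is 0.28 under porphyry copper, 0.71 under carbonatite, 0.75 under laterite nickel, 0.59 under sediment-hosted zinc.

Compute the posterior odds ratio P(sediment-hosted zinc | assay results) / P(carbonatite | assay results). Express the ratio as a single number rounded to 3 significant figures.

0.156

Unnormalized posterior weight (prior times the assay result likelihoods) for each of the two hypotheses (using 1 − P(present | H) for each absent assay result):
  sediment-hosted zinc: 0.228 × (1 − 0.71) × 0.59 = 0.039011
  carbonatite: 0.418 × (1 − 0.16) × 0.71 = 0.2493
Posterior odds = 0.039011 / 0.2493 ≈ 0.156.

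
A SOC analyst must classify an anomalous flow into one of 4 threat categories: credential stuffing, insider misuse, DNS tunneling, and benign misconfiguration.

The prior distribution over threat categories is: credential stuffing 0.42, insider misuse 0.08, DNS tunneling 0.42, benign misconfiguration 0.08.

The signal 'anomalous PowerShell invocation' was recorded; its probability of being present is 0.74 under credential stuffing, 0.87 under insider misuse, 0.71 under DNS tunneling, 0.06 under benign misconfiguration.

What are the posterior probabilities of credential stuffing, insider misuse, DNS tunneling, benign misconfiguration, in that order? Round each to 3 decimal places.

By Bayes' rule, the unnormalized weight for each hypothesis is prior × likelihood:
  credential stuffing: 0.42 × 0.74 = 0.3108
  insider misuse: 0.08 × 0.87 = 0.0696
  DNS tunneling: 0.42 × 0.71 = 0.2982
  benign misconfiguration: 0.08 × 0.06 = 0.0048
Marginal likelihood of the evidence = 0.6834.
P(credential stuffing | evidence) = 0.3108 / 0.6834 ≈ 0.455
P(insider misuse | evidence) = 0.0696 / 0.6834 ≈ 0.102
P(DNS tunneling | evidence) = 0.2982 / 0.6834 ≈ 0.436
P(benign misconfiguration | evidence) = 0.0048 / 0.6834 ≈ 0.007

0.455, 0.102, 0.436, 0.007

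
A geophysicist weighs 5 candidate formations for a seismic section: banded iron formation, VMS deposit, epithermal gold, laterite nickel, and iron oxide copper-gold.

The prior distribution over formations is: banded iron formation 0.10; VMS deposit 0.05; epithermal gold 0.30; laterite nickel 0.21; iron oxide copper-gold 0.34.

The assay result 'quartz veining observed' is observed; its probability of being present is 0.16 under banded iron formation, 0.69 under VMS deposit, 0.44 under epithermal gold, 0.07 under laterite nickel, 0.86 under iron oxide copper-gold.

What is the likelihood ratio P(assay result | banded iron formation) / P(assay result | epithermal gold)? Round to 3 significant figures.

0.364

The Bayes factor is the ratio of the two likelihoods.
  banded iron formation: 0.16
  epithermal gold: 0.44
Bayes factor = 0.16 / 0.44 ≈ 0.364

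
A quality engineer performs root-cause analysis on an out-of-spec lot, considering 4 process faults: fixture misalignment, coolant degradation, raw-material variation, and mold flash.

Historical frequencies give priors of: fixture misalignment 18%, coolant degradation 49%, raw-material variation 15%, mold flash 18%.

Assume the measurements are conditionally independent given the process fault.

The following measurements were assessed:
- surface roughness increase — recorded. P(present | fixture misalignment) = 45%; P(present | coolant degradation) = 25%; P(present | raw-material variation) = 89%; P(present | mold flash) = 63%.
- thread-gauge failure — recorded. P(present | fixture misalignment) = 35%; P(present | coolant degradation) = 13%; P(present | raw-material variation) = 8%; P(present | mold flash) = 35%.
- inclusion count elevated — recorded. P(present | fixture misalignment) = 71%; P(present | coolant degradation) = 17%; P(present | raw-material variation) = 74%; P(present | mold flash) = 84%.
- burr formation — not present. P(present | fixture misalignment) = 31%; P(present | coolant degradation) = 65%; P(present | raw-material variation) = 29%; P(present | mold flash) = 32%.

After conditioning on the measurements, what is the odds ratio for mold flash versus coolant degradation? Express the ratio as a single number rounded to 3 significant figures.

23.9

Unnormalized posterior weight (prior times the measurement likelihoods) for each of the two hypotheses (using 1 − P(present | H) for each absent measurement):
  mold flash: 0.18 × 0.63 × 0.35 × 0.84 × (1 − 0.32) = 0.022671
  coolant degradation: 0.49 × 0.25 × 0.13 × 0.17 × (1 − 0.65) = 0.00094754
Posterior odds = 0.022671 / 0.00094754 ≈ 23.9.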